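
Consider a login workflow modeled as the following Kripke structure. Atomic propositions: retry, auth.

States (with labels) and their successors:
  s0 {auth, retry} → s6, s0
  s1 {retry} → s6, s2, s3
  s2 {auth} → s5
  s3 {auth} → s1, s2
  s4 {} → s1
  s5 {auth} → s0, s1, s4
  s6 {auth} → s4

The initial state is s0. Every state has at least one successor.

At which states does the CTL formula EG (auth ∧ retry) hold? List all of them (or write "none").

States satisfying auth ∧ retry: {s0}.
States satisfying EG (auth ∧ retry): {s0}.

{s0}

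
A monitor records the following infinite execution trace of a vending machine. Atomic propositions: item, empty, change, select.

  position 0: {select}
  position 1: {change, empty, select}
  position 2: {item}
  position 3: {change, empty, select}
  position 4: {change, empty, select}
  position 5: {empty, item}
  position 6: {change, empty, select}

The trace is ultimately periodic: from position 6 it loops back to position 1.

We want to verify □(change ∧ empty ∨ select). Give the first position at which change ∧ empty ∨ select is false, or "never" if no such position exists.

Check change ∧ empty ∨ select at each position in order: 0 ✓, 1 ✓.
At position 2 the labels are {item}, so change ∧ empty ∨ select is false there. This is the first violation.

2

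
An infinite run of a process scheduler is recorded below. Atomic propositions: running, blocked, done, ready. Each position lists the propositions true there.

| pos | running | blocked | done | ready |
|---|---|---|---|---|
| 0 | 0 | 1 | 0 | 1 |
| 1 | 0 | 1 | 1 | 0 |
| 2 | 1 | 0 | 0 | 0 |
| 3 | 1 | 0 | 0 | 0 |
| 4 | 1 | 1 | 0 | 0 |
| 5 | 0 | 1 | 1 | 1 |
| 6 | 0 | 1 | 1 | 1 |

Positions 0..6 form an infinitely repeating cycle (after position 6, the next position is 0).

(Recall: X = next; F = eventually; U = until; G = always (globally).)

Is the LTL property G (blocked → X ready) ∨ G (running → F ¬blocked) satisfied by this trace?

Yes

blocked → X ready must hold at every position from 0 onward. It fails at position 0, so G (blocked → X ready) is false.
Positions where blocked holds: 0, 1, 4, 5, 6.
Check X ready at each: 0→fails, 1→fails, 4→ok, 5→ok, 6→ok.
running → F ¬blocked holds at every position 0..6, and those are all positions ever visited, so G (running → F ¬blocked) holds.
Positions where running holds: 2, 3, 4.
Check F ¬blocked at each: 2→ok, 3→ok, 4→ok.
At position 0: G (blocked → X ready) is false; G (running → F ¬blocked) is true; so G (blocked → X ready) ∨ G (running → F ¬blocked) is true.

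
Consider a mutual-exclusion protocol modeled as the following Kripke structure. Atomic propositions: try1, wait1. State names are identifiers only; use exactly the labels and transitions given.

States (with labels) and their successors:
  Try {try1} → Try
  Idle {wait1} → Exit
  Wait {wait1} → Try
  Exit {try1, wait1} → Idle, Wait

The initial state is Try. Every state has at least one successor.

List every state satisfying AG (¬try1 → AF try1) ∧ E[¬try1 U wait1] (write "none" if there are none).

States satisfying ¬try1 → AF try1: {Try, Idle, Wait, Exit}.
States satisfying AG (¬try1 → AF try1): {Try, Idle, Wait, Exit}.
States satisfying ¬try1: {Idle, Wait}.
States satisfying wait1: {Idle, Wait, Exit}.
States satisfying E[¬try1 U wait1]: {Idle, Wait, Exit}.
States satisfying AG (¬try1 → AF try1) ∧ E[¬try1 U wait1]: {Idle, Wait, Exit}.

{Idle, Wait, Exit}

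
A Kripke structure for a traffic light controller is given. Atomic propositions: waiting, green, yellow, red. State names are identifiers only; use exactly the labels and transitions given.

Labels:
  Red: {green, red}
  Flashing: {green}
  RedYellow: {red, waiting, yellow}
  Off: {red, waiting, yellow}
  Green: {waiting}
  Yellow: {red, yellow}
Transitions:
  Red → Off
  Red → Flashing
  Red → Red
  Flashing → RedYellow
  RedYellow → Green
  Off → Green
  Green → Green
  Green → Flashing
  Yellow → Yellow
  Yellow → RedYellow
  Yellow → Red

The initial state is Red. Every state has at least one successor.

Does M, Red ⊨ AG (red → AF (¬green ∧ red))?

States satisfying red → AF (¬green ∧ red): {Flashing, RedYellow, Off, Green, Yellow}.
States satisfying AG (red → AF (¬green ∧ red)): {Flashing, RedYellow, Off, Green}.
Red is reachable from Red and violates red → AF (¬green ∧ red), so AG fails at Red.
Red ∉ Sat(AG (red → AF (¬green ∧ red))).

Violated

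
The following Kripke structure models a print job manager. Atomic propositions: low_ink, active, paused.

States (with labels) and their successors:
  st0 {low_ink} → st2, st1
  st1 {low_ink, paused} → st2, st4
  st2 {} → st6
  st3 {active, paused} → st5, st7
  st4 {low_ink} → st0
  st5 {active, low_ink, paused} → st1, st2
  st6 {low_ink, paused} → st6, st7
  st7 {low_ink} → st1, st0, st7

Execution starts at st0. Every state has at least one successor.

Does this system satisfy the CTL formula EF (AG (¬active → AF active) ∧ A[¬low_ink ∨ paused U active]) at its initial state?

Does not hold

States satisfying EF (AG (¬active → AF active) ∧ A[¬low_ink ∨ paused U active]): ∅.
No suitable path/successor from st0 witnesses the formula.
st0 ∉ Sat(EF (AG (¬active → AF active) ∧ A[¬low_ink ∨ paused U active])).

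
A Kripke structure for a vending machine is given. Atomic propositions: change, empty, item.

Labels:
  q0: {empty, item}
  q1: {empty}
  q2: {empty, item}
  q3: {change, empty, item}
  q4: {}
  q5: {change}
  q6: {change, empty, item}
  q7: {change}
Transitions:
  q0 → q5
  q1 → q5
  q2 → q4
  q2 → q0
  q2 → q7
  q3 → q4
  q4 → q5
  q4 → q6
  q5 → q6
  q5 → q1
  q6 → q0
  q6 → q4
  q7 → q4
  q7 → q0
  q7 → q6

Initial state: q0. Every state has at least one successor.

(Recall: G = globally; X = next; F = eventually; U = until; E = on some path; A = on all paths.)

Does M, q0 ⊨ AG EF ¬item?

States satisfying EF ¬item: {q0, q1, q2, q3, q4, q5, q6, q7}.
States satisfying AG EF ¬item: {q0, q1, q2, q3, q4, q5, q6, q7}.
Every state reachable from q0 satisfies EF ¬item.
q0 ∈ Sat(AG EF ¬item).

Holds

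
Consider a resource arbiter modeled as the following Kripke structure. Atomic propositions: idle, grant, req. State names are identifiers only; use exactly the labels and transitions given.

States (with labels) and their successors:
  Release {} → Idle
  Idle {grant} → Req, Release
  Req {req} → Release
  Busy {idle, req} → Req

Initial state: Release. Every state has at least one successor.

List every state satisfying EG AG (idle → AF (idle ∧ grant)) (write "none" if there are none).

States satisfying AG (idle → AF (idle ∧ grant)): {Release, Idle, Req}.
States satisfying EG AG (idle → AF (idle ∧ grant)): {Release, Idle, Req}.

{Release, Idle, Req}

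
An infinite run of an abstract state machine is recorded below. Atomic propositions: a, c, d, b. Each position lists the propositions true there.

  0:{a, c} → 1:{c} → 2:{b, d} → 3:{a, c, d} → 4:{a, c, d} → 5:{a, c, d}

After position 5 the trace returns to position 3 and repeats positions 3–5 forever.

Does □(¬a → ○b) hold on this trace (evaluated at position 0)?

¬a → ○b must hold at every position from 0 onward. It fails at position 2, so □(¬a → ○b) is false.
Positions where ¬a holds: 1, 2.
Check ○b at each: 1→ok, 2→fails.

Violated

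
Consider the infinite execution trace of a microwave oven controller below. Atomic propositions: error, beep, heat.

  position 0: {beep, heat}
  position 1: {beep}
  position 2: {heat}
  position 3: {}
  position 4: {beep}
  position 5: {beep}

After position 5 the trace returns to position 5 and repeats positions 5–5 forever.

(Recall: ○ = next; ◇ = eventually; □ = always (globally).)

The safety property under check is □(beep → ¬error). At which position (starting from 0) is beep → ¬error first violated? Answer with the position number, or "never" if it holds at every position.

never

beep → ¬error holds at every position 0..5, and those are all the positions the trace ever visits, so the invariant □(beep → ¬error) is never violated.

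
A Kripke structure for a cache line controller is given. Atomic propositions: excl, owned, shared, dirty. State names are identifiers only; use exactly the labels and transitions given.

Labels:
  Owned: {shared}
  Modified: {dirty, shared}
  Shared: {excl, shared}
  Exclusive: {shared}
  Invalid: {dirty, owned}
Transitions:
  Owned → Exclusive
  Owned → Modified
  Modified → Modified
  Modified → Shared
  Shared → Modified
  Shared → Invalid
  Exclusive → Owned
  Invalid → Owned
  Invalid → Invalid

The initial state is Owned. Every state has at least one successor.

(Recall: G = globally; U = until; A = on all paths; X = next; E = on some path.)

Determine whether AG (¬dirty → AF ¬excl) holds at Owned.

Satisfied

States satisfying ¬dirty → AF ¬excl: {Owned, Modified, Shared, Exclusive, Invalid}.
States satisfying AG (¬dirty → AF ¬excl): {Owned, Modified, Shared, Exclusive, Invalid}.
Every state reachable from Owned satisfies ¬dirty → AF ¬excl.
Owned ∈ Sat(AG (¬dirty → AF ¬excl)).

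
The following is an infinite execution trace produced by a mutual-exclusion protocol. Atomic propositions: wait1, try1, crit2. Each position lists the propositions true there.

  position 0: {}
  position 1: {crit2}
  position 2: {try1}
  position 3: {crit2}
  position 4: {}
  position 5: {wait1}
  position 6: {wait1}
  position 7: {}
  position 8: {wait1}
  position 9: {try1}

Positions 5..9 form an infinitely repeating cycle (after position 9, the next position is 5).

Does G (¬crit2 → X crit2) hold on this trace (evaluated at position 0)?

¬crit2 → X crit2 must hold at every position from 0 onward. It fails at position 4, so G (¬crit2 → X crit2) is false.
Positions where ¬crit2 holds: 0, 2, 4, 5, 6, 7, 8, 9.
Check X crit2 at each: 0→ok, 2→ok, 4→fails, 5→fails, 6→fails, 7→fails, 8→fails, 9→fails.

No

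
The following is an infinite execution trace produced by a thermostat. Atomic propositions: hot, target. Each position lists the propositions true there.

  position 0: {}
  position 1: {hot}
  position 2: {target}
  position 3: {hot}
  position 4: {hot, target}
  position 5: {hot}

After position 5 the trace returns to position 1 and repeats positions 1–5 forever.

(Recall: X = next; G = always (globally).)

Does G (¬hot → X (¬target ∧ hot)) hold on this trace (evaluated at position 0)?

Yes

¬hot → X (¬target ∧ hot) holds at every position 0..5, and those are all positions ever visited, so G (¬hot → X (¬target ∧ hot)) holds.
Positions where ¬hot holds: 0, 2.
Check X (¬target ∧ hot) at each: 0→ok, 2→ok.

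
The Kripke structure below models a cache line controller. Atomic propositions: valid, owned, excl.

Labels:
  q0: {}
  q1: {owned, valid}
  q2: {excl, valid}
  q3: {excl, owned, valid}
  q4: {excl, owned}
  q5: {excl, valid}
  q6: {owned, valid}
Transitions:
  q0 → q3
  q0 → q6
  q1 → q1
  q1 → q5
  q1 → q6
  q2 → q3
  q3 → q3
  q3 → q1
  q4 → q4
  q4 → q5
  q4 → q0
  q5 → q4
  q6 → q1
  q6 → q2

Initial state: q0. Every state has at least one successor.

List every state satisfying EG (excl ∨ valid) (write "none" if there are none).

{q1, q2, q3, q4, q5, q6}

States satisfying excl ∨ valid: {q1, q2, q3, q4, q5, q6}.
States satisfying EG (excl ∨ valid): {q1, q2, q3, q4, q5, q6}.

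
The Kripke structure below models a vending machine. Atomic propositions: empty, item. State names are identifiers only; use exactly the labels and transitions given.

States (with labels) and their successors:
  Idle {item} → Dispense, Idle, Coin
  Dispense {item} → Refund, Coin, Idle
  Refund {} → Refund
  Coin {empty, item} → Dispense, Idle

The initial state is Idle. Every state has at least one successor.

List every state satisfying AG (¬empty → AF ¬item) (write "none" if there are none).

{Refund}

States satisfying ¬empty → AF ¬item: {Refund, Coin}.
States satisfying AG (¬empty → AF ¬item): {Refund}.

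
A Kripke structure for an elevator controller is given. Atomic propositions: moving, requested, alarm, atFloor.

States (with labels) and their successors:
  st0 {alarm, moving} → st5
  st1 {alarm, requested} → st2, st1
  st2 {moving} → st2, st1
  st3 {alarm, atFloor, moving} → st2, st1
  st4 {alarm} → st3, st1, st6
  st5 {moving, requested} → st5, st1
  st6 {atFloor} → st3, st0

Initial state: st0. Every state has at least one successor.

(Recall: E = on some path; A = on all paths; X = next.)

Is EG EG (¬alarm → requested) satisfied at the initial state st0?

Holds

States satisfying EG (¬alarm → requested): {st0, st1, st3, st4, st5}.
States satisfying EG EG (¬alarm → requested): {st0, st1, st3, st4, st5}.
st0 ∈ Sat(EG EG (¬alarm → requested)).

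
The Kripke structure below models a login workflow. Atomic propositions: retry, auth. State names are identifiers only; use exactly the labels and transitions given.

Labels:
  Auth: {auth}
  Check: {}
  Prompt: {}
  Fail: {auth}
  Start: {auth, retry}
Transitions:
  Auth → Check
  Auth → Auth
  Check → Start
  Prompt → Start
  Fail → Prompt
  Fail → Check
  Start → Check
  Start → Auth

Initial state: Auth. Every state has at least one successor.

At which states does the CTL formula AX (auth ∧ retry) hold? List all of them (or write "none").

{Check, Prompt}

States satisfying auth ∧ retry: {Start}.
States satisfying AX (auth ∧ retry): {Check, Prompt}.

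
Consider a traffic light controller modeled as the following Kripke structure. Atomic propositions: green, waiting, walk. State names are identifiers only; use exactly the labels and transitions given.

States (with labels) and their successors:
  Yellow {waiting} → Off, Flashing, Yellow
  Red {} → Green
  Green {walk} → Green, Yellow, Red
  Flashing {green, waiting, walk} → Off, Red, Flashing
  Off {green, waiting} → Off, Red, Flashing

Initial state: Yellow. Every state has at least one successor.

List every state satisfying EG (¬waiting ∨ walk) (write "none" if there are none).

States satisfying ¬waiting ∨ walk: {Red, Green, Flashing}.
States satisfying EG (¬waiting ∨ walk): {Red, Green, Flashing}.

{Red, Green, Flashing}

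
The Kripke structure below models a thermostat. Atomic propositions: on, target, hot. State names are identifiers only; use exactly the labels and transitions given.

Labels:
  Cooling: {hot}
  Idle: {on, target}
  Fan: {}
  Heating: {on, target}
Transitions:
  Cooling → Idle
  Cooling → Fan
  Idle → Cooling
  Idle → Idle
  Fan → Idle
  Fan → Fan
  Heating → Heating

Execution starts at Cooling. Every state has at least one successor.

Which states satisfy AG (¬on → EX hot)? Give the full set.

{Heating}

States satisfying ¬on → EX hot: {Idle, Heating}.
States satisfying AG (¬on → EX hot): {Heating}.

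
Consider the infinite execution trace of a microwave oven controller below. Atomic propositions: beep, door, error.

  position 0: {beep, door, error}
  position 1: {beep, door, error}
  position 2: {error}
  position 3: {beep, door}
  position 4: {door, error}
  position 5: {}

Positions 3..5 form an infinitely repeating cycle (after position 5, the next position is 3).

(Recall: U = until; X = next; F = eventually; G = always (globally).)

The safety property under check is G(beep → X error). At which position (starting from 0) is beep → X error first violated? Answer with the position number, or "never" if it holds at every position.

never

beep → X error holds at every position 0..5, and those are all the positions the trace ever visits, so the invariant G(beep → X error) is never violated.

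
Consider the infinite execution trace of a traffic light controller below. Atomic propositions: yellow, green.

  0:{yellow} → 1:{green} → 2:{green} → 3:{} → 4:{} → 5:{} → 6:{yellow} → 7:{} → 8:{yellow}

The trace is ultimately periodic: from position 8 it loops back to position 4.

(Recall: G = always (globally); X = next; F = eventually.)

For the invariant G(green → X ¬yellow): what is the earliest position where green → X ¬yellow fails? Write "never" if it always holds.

never

green → X ¬yellow holds at every position 0..8, and those are all the positions the trace ever visits, so the invariant G(green → X ¬yellow) is never violated.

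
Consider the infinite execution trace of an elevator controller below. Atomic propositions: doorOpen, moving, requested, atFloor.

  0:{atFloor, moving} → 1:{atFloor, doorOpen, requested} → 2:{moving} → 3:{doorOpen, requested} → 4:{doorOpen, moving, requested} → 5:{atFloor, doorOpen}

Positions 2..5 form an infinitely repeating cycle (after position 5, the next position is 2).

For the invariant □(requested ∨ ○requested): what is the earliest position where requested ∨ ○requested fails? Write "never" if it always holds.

5

Check requested ∨ ○requested at each position in order: 0 ✓, 1 ✓, 2 ✓, 3 ✓, 4 ✓.
At position 5 the labels are {atFloor, doorOpen} and the next position 2 has {moving}, so requested ∨ ○requested is false there. This is the first violation.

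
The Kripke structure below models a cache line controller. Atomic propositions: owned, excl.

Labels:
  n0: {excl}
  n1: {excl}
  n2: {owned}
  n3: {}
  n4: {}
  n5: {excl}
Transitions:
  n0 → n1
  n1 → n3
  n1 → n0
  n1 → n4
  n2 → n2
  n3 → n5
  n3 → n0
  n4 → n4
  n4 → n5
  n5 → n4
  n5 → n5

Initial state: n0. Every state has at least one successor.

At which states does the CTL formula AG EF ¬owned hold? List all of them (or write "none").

{n0, n1, n3, n4, n5}

States satisfying EF ¬owned: {n0, n1, n3, n4, n5}.
States satisfying AG EF ¬owned: {n0, n1, n3, n4, n5}.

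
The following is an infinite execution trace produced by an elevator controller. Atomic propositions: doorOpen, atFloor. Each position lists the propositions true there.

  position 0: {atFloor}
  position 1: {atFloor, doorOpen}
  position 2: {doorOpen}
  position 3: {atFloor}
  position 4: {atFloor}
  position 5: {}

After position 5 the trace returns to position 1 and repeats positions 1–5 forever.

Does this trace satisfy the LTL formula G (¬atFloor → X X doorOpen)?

¬atFloor → X X doorOpen must hold at every position from 0 onward. It fails at position 2, so G (¬atFloor → X X doorOpen) is false.
Positions where ¬atFloor holds: 2, 5.
Check X X doorOpen at each: 2→fails, 5→ok.

Does not hold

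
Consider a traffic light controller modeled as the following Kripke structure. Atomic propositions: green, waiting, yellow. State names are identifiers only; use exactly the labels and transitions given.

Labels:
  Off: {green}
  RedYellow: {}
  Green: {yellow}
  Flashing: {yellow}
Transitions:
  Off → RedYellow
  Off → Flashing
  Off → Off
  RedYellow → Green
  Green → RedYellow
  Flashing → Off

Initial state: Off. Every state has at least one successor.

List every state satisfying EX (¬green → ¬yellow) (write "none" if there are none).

{Off, Green, Flashing}

States satisfying ¬green → ¬yellow: {Off, RedYellow}.
States satisfying EX (¬green → ¬yellow): {Off, Green, Flashing}.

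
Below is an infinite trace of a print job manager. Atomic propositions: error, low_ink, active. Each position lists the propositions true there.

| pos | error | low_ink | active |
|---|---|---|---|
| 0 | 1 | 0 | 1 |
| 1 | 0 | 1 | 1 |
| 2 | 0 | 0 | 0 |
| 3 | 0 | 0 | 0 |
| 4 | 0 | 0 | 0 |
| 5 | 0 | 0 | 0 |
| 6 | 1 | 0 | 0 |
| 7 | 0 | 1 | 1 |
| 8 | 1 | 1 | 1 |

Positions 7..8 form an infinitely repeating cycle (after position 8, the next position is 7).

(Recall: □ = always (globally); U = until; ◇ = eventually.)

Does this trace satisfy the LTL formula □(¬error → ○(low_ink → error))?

¬error → ○(low_ink → error) holds at every position 0..8, and those are all positions ever visited, so □(¬error → ○(low_ink → error)) holds.
Positions where ¬error holds: 1, 2, 3, 4, 5, 7.
Check ○(low_ink → error) at each: 1→ok, 2→ok, 3→ok, 4→ok, 5→ok, 7→ok.

Holds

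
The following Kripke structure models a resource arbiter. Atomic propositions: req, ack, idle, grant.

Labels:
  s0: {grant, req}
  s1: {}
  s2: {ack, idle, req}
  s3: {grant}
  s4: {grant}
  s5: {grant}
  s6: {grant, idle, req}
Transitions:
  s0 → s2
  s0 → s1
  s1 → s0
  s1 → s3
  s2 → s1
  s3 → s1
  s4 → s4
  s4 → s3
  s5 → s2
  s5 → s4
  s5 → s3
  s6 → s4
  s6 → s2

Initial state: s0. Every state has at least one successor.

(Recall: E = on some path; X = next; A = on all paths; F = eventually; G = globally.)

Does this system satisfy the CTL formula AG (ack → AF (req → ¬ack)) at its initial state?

States satisfying ack → AF (req → ¬ack): {s0, s1, s2, s3, s4, s5, s6}.
States satisfying AG (ack → AF (req → ¬ack)): {s0, s1, s2, s3, s4, s5, s6}.
Every state reachable from s0 satisfies ack → AF (req → ¬ack).
s0 ∈ Sat(AG (ack → AF (req → ¬ack))).

Satisfied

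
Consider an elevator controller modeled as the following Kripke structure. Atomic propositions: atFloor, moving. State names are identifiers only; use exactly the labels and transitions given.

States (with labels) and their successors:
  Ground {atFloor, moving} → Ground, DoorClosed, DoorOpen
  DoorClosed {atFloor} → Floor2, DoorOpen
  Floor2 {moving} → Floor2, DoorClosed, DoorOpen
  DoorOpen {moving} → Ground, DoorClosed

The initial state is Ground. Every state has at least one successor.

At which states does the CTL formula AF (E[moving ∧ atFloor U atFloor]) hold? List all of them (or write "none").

{Ground, DoorClosed, DoorOpen}

States satisfying E[moving ∧ atFloor U atFloor]: {Ground, DoorClosed}.
States satisfying AF (E[moving ∧ atFloor U atFloor]): {Ground, DoorClosed, DoorOpen}.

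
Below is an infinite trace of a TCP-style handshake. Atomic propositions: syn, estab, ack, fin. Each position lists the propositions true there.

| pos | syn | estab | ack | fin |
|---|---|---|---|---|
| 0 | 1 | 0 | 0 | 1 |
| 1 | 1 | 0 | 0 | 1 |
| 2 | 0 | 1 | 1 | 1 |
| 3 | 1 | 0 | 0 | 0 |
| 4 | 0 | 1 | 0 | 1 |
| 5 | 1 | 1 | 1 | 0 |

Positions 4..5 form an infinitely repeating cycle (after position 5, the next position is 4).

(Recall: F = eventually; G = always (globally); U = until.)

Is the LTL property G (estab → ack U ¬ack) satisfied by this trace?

Satisfied

estab → ack U ¬ack holds at every position 0..5, and those are all positions ever visited, so G (estab → ack U ¬ack) holds.
Positions where estab holds: 2, 4, 5.
Check ack U ¬ack at each: 2→ok, 4→ok, 5→ok.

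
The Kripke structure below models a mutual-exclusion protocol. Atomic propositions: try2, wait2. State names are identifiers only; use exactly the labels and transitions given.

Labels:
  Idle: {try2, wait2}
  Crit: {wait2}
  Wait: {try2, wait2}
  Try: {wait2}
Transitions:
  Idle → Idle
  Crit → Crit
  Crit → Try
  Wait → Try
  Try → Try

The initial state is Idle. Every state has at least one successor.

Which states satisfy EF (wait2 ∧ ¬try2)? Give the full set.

States satisfying wait2 ∧ ¬try2: {Crit, Try}.
States satisfying EF (wait2 ∧ ¬try2): {Crit, Wait, Try}.

{Crit, Wait, Try}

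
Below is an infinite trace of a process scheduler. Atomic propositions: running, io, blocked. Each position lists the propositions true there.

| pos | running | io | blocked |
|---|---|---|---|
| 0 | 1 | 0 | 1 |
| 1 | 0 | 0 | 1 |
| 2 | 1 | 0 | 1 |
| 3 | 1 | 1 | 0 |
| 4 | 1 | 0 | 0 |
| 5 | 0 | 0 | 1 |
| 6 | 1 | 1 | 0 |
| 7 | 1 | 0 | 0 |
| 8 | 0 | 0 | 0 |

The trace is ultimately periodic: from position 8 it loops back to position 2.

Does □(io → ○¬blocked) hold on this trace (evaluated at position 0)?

Holds

io → ○¬blocked holds at every position 0..8, and those are all positions ever visited, so □(io → ○¬blocked) holds.
Positions where io holds: 3, 6.
Check ○¬blocked at each: 3→ok, 6→ok.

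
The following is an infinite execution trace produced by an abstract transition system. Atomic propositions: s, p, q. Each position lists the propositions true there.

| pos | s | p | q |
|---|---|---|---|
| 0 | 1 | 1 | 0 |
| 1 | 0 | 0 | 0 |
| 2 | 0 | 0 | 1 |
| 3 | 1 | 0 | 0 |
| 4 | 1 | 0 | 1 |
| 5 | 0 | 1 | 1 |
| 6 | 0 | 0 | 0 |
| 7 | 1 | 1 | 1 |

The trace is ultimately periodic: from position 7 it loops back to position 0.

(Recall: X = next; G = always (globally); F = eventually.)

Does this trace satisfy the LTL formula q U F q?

Walking from position 0: F q first holds at position 0, and q holds at every earlier position along the way, so q U F q holds.

Holds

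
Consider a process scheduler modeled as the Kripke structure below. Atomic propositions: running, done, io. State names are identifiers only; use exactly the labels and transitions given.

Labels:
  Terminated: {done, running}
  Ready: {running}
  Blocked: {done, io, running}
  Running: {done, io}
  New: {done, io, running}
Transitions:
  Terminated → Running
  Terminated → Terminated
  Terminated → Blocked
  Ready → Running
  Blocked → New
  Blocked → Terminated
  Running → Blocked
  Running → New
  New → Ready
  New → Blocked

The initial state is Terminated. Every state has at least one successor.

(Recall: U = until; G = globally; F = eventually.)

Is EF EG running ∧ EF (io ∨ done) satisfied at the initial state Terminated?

States satisfying EG running: {Terminated, Blocked, New}.
States satisfying EF EG running: {Terminated, Ready, Blocked, Running, New}.
States satisfying io ∨ done: {Terminated, Blocked, Running, New}.
States satisfying EF (io ∨ done): {Terminated, Ready, Blocked, Running, New}.
States satisfying EF EG running ∧ EF (io ∨ done): {Terminated, Ready, Blocked, Running, New}.
Terminated ∈ Sat(EF EG running ∧ EF (io ∨ done)).

Satisfied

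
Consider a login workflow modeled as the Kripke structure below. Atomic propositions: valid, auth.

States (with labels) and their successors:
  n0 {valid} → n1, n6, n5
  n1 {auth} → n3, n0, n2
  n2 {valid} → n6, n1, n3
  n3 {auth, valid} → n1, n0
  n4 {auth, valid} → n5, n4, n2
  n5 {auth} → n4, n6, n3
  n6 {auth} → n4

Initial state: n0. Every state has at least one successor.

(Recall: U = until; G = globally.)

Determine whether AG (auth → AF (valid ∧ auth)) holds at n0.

States satisfying auth → AF (valid ∧ auth): {n0, n2, n3, n4, n5, n6}.
States satisfying AG (auth → AF (valid ∧ auth)): ∅.
n1 is reachable from n0 and violates auth → AF (valid ∧ auth), so AG fails at n0.
n0 ∉ Sat(AG (auth → AF (valid ∧ auth))).

Violated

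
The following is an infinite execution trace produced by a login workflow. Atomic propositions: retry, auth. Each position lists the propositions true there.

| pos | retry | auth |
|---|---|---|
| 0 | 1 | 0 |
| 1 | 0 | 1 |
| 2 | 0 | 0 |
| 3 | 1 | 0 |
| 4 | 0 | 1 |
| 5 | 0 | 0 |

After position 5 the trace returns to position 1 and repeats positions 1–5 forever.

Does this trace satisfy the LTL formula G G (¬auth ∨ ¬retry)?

G (¬auth ∨ ¬retry) holds at every position 0..5, and those are all positions ever visited, so G G (¬auth ∨ ¬retry) holds.

Yes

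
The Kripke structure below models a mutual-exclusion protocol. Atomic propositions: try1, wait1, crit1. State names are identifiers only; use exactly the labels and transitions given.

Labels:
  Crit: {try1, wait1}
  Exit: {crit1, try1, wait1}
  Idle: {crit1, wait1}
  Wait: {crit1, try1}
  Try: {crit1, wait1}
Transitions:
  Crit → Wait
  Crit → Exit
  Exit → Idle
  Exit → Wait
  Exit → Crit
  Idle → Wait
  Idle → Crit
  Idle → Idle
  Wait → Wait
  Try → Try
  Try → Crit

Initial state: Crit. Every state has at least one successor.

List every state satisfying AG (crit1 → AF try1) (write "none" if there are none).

{Wait}

States satisfying crit1 → AF try1: {Crit, Exit, Wait}.
States satisfying AG (crit1 → AF try1): {Wait}.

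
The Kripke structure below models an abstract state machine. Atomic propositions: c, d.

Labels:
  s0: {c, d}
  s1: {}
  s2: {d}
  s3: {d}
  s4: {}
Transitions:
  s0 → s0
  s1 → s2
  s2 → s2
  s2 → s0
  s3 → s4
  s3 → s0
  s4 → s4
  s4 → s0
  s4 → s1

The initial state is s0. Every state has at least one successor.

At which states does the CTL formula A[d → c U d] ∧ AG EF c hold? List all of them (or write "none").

{s0, s1, s2, s3}

States satisfying d → c: {s0, s1, s4}.
States satisfying d: {s0, s2, s3}.
States satisfying A[d → c U d]: {s0, s1, s2, s3}.
States satisfying EF c: {s0, s1, s2, s3, s4}.
States satisfying AG EF c: {s0, s1, s2, s3, s4}.
States satisfying A[d → c U d] ∧ AG EF c: {s0, s1, s2, s3}.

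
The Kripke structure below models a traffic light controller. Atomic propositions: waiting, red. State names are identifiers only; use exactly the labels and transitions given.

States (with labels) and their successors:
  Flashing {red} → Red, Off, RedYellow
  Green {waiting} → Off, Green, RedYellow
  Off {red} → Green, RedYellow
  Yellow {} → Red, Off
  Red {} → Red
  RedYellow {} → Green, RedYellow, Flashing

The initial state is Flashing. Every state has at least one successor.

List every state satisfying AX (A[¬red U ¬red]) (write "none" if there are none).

{Off, Red}

States satisfying A[¬red U ¬red]: {Green, Yellow, Red, RedYellow}.
States satisfying AX (A[¬red U ¬red]): {Off, Red}.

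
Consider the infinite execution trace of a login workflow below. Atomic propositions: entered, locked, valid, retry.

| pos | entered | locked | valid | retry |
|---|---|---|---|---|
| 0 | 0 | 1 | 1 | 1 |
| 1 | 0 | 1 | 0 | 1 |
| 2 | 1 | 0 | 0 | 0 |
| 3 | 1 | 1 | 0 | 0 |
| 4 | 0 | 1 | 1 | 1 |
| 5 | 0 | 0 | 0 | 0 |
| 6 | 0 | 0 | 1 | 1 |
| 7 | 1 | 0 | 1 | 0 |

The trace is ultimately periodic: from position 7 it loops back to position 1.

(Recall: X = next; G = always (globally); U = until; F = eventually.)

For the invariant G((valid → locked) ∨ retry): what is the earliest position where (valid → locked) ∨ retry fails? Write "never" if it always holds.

Check (valid → locked) ∨ retry at each position in order: 0 ✓, 1 ✓, 2 ✓, 3 ✓, 4 ✓, 5 ✓, 6 ✓.
At position 7 the labels are {entered, valid}, so (valid → locked) ∨ retry is false there. This is the first violation.

7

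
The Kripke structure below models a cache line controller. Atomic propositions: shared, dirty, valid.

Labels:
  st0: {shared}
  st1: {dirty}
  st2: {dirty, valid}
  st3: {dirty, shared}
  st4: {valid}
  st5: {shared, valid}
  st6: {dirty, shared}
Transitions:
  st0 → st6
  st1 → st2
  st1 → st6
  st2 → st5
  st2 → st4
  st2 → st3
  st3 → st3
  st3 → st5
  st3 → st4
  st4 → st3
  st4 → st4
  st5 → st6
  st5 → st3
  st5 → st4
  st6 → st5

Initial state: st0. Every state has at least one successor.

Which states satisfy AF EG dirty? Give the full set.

{st1, st2, st3}

States satisfying EG dirty: {st1, st2, st3}.
States satisfying AF EG dirty: {st1, st2, st3}.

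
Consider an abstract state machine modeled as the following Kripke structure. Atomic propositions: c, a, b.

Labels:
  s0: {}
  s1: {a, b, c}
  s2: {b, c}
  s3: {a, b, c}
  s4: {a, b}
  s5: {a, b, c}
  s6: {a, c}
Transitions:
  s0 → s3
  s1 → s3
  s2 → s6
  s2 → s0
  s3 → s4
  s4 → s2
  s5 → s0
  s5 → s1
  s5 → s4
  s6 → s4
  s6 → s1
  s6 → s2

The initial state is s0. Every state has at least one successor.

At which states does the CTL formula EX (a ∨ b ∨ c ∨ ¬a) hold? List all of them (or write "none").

States satisfying a ∨ b ∨ c ∨ ¬a: {s0, s1, s2, s3, s4, s5, s6}.
States satisfying EX (a ∨ b ∨ c ∨ ¬a): {s0, s1, s2, s3, s4, s5, s6}.

{s0, s1, s2, s3, s4, s5, s6}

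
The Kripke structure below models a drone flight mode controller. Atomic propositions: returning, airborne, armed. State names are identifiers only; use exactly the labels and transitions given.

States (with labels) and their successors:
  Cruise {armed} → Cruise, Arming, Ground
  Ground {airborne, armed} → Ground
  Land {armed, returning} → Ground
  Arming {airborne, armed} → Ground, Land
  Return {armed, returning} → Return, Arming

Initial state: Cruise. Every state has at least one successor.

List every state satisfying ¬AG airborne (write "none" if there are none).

{Cruise, Land, Arming, Return}

States satisfying airborne: {Ground, Arming}.
States satisfying AG airborne: {Ground}.
States satisfying ¬AG airborne: {Cruise, Land, Arming, Return}.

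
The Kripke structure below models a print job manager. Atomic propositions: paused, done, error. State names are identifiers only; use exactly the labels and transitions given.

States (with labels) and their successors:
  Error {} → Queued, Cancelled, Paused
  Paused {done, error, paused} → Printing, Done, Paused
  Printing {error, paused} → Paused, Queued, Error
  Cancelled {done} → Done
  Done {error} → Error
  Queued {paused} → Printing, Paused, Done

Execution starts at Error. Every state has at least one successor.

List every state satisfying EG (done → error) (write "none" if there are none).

States satisfying done → error: {Error, Paused, Printing, Done, Queued}.
States satisfying EG (done → error): {Error, Paused, Printing, Done, Queued}.

{Error, Paused, Printing, Done, Queued}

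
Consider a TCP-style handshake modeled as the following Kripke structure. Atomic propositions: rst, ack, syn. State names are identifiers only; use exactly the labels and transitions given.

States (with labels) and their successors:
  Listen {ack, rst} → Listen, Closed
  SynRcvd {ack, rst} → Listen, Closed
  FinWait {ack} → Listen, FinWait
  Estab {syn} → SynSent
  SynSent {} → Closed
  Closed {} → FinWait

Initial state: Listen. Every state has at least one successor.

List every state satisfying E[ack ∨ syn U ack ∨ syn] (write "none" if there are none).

{Listen, SynRcvd, FinWait, Estab}

States satisfying ack ∨ syn: {Listen, SynRcvd, FinWait, Estab}.
States satisfying E[ack ∨ syn U ack ∨ syn]: {Listen, SynRcvd, FinWait, Estab}.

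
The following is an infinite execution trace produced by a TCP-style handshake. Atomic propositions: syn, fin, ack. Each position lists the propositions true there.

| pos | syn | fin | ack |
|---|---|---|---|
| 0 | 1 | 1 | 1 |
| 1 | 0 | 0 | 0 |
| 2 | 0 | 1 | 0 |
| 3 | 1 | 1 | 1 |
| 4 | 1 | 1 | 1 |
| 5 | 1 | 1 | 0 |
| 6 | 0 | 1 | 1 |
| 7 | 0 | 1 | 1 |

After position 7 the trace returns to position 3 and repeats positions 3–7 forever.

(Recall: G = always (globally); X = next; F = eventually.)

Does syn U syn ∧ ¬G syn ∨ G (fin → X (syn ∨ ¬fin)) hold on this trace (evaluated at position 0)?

fin → X (syn ∨ ¬fin) must hold at every position from 0 onward. It fails at position 5, so G (fin → X (syn ∨ ¬fin)) is false.
Positions where fin holds: 0, 2, 3, 4, 5, 6, 7.
Check X (syn ∨ ¬fin) at each: 0→ok, 2→ok, 3→ok, 4→ok, 5→fails, 6→fails, 7→ok.
At position 0: syn U syn ∧ ¬G syn is true; G (fin → X (syn ∨ ¬fin)) is false; so syn U syn ∧ ¬G syn ∨ G (fin → X (syn ∨ ¬fin)) is true.

Satisfied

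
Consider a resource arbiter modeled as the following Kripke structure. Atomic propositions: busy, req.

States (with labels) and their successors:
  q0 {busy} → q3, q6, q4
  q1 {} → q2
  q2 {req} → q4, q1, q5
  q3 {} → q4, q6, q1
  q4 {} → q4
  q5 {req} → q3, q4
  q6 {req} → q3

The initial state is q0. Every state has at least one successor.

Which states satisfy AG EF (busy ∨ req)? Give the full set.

none

States satisfying EF (busy ∨ req): {q0, q1, q2, q3, q5, q6}.
States satisfying AG EF (busy ∨ req): ∅.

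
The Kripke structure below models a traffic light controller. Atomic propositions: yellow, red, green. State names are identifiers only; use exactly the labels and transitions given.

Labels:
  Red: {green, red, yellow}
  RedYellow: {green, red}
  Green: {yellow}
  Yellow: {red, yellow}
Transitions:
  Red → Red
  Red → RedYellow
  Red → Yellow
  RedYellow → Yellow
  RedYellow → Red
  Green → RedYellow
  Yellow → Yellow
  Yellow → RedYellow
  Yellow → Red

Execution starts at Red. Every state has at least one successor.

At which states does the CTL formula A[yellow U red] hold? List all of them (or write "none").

{Red, RedYellow, Green, Yellow}

States satisfying yellow: {Red, Green, Yellow}.
States satisfying red: {Red, RedYellow, Yellow}.
States satisfying A[yellow U red]: {Red, RedYellow, Green, Yellow}.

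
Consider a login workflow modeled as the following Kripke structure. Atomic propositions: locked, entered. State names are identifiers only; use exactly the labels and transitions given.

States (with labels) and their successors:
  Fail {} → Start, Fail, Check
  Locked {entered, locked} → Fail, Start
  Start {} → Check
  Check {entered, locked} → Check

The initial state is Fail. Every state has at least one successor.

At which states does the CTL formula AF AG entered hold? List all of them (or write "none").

States satisfying AG entered: {Check}.
States satisfying AF AG entered: {Start, Check}.

{Start, Check}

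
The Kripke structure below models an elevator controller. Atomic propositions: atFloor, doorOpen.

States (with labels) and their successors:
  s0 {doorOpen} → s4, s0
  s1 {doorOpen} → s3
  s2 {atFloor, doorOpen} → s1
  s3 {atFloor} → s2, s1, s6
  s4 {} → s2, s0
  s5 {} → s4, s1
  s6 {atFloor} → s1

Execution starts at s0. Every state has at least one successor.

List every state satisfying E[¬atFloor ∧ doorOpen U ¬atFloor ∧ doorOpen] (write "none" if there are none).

States satisfying ¬atFloor ∧ doorOpen: {s0, s1}.
States satisfying E[¬atFloor ∧ doorOpen U ¬atFloor ∧ doorOpen]: {s0, s1}.

{s0, s1}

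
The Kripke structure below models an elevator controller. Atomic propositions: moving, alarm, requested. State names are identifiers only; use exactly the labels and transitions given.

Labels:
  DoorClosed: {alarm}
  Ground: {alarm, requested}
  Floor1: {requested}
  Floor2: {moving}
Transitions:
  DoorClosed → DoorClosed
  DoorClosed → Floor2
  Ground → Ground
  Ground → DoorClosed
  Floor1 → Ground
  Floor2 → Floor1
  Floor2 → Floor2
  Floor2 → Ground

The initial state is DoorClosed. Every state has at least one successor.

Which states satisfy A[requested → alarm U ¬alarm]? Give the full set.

{Floor1, Floor2}

States satisfying requested → alarm: {DoorClosed, Ground, Floor2}.
States satisfying ¬alarm: {Floor1, Floor2}.
States satisfying A[requested → alarm U ¬alarm]: {Floor1, Floor2}.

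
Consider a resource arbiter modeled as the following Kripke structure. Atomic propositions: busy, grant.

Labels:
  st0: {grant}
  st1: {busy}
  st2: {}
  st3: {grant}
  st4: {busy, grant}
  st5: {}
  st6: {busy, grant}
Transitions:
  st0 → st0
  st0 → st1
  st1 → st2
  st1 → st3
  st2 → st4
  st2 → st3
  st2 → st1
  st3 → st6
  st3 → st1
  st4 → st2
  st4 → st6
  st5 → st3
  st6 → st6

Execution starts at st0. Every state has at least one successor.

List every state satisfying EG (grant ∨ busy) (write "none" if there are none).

States satisfying grant ∨ busy: {st0, st1, st3, st4, st6}.
States satisfying EG (grant ∨ busy): {st0, st1, st3, st4, st6}.

{st0, st1, st3, st4, st6}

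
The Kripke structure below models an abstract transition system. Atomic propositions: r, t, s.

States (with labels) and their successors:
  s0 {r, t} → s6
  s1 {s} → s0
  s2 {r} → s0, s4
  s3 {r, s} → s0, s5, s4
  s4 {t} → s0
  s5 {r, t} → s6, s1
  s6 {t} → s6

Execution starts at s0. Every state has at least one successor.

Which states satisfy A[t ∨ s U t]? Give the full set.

{s0, s1, s3, s4, s5, s6}

States satisfying t ∨ s: {s0, s1, s3, s4, s5, s6}.
States satisfying t: {s0, s4, s5, s6}.
States satisfying A[t ∨ s U t]: {s0, s1, s3, s4, s5, s6}.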